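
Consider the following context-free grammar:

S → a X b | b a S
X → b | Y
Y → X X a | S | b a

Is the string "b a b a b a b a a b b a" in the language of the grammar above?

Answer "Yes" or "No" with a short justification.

No - no valid derivation exists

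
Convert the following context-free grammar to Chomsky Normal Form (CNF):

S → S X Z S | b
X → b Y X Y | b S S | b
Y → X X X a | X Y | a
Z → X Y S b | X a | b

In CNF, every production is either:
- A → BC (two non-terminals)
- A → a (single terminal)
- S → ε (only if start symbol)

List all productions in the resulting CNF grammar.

S → b; TB → b; X → b; TA → a; Y → a; Z → b; S → S X0; X0 → X X1; X1 → Z S; X → TB X2; X2 → Y X3; X3 → X Y; X → TB X4; X4 → S S; Y → X X5; X5 → X X6; X6 → X TA; Y → X Y; Z → X X7; X7 → Y X8; X8 → S TB; Z → X TA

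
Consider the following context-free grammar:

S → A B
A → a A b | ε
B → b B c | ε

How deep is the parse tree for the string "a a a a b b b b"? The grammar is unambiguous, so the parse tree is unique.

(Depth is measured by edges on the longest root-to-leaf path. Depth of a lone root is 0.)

6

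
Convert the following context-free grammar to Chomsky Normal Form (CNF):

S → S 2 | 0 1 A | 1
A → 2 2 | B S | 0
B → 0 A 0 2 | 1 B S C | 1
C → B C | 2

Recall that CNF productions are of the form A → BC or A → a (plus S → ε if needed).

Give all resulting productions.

T2 → 2; T0 → 0; T1 → 1; S → 1; A → 0; B → 1; C → 2; S → S T2; S → T0 X0; X0 → T1 A; A → T2 T2; A → B S; B → T0 X1; X1 → A X2; X2 → T0 T2; B → T1 X3; X3 → B X4; X4 → S C; C → B C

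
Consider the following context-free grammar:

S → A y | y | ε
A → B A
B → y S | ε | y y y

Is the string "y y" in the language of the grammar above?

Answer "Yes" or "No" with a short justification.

No - no valid derivation exists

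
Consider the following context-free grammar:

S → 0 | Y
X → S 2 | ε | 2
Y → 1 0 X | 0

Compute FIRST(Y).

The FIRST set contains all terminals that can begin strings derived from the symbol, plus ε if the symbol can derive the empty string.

We compute FIRST(Y) using the standard algorithm.
FIRST(S) = {0, 1}
FIRST(X) = {0, 1, 2, ε}
FIRST(Y) = {0, 1}
Therefore, FIRST(Y) = {0, 1}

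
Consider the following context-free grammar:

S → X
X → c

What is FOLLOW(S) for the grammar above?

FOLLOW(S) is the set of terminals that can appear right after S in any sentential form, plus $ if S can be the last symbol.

We compute FOLLOW(S) using the standard algorithm.
FOLLOW(S) starts with {$}.
FIRST(S) = {c}
FIRST(X) = {c}
FOLLOW(S) = {$}
FOLLOW(X) = {$}
Therefore, FOLLOW(S) = {$}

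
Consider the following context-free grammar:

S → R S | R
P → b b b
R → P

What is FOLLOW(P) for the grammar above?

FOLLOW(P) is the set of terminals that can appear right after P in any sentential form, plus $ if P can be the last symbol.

We compute FOLLOW(P) using the standard algorithm.
FOLLOW(S) starts with {$}.
FIRST(P) = {b}
FIRST(R) = {b}
FIRST(S) = {b}
FOLLOW(P) = {$, b}
FOLLOW(R) = {$, b}
FOLLOW(S) = {$}
Therefore, FOLLOW(P) = {$, b}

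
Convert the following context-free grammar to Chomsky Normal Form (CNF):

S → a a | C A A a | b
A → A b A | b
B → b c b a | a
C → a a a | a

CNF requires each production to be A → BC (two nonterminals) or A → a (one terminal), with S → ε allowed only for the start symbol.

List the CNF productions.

TA → a; S → b; TB → b; A → b; TC → c; B → a; C → a; S → TA TA; S → C X0; X0 → A X1; X1 → A TA; A → A X2; X2 → TB A; B → TB X3; X3 → TC X4; X4 → TB TA; C → TA X5; X5 → TA TA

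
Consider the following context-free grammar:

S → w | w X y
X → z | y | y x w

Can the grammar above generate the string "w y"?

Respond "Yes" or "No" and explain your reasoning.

No - no valid derivation exists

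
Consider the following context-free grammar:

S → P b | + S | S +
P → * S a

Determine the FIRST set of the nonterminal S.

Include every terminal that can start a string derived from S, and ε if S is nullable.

We compute FIRST(S) using the standard algorithm.
FIRST(P) = {*}
FIRST(S) = {*, +}
Therefore, FIRST(S) = {*, +}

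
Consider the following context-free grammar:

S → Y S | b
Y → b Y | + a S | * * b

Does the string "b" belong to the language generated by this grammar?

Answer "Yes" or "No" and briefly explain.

Yes - a valid derivation exists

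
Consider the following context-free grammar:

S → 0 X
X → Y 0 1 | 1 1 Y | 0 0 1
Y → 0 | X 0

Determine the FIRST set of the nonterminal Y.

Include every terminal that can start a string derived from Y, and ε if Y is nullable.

We compute FIRST(Y) using the standard algorithm.
FIRST(S) = {0}
FIRST(X) = {0, 1}
FIRST(Y) = {0, 1}
Therefore, FIRST(Y) = {0, 1}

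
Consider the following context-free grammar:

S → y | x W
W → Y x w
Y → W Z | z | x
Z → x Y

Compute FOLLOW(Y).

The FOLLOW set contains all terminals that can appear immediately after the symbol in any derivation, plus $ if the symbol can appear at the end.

We compute FOLLOW(Y) using the standard algorithm.
FOLLOW(S) starts with {$}.
FIRST(S) = {x, y}
FIRST(W) = {x, z}
FIRST(Y) = {x, z}
FIRST(Z) = {x}
FOLLOW(S) = {$}
FOLLOW(W) = {$, x}
FOLLOW(Y) = {x}
FOLLOW(Z) = {x}
Therefore, FOLLOW(Y) = {x}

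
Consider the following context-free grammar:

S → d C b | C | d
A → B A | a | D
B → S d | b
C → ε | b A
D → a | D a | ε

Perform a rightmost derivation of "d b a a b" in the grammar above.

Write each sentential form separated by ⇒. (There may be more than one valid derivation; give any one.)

S ⇒ d C b ⇒ d b A b ⇒ d b D b ⇒ d b D a b ⇒ d b a a b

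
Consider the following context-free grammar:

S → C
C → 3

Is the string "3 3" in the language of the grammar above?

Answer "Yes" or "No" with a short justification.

No - no valid derivation exists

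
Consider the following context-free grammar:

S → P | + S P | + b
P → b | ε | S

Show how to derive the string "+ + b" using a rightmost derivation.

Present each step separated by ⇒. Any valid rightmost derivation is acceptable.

S ⇒ + S P ⇒ + S ⇒ + + b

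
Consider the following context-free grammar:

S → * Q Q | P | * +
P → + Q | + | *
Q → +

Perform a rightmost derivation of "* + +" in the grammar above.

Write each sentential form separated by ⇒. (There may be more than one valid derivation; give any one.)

S ⇒ * Q Q ⇒ * Q + ⇒ * + +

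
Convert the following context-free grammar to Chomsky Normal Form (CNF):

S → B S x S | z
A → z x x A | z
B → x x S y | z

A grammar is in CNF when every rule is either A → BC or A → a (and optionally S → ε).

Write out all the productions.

TX → x; S → z; TZ → z; A → z; TY → y; B → z; S → B X0; X0 → S X1; X1 → TX S; A → TZ X2; X2 → TX X3; X3 → TX A; B → TX X4; X4 → TX X5; X5 → S TY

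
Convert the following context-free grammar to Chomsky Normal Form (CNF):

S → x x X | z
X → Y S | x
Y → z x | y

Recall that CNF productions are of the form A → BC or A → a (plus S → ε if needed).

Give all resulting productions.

TX → x; S → z; X → x; TZ → z; Y → y; S → TX X0; X0 → TX X; X → Y S; Y → TZ TX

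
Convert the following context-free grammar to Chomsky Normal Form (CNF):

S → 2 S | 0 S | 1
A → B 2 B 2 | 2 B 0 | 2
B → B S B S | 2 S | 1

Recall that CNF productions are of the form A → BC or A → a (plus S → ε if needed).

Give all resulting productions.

T2 → 2; T0 → 0; S → 1; A → 2; B → 1; S → T2 S; S → T0 S; A → B X0; X0 → T2 X1; X1 → B T2; A → T2 X2; X2 → B T0; B → B X3; X3 → S X4; X4 → B S; B → T2 S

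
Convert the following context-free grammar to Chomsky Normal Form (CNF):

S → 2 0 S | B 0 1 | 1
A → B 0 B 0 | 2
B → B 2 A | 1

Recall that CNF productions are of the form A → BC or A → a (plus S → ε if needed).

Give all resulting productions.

T2 → 2; T0 → 0; T1 → 1; S → 1; A → 2; B → 1; S → T2 X0; X0 → T0 S; S → B X1; X1 → T0 T1; A → B X2; X2 → T0 X3; X3 → B T0; B → B X4; X4 → T2 A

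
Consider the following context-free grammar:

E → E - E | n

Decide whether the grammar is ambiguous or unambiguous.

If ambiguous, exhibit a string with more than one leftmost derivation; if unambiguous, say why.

Ambiguous - the string 'n - n - n - n - n' has two distinct leftmost derivations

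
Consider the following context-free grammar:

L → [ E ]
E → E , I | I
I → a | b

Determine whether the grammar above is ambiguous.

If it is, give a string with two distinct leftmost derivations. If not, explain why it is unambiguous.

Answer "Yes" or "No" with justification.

No - the grammar is unambiguous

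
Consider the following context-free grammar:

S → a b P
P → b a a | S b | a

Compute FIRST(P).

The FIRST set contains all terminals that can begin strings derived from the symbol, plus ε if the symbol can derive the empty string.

We compute FIRST(P) using the standard algorithm.
FIRST(P) = {a, b}
FIRST(S) = {a}
Therefore, FIRST(P) = {a, b}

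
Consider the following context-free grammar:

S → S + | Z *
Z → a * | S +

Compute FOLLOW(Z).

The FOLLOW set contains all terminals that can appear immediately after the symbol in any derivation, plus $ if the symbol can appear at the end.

We compute FOLLOW(Z) using the standard algorithm.
FOLLOW(S) starts with {$}.
FIRST(S) = {a}
FIRST(Z) = {a}
FOLLOW(S) = {$, +}
FOLLOW(Z) = {*}
Therefore, FOLLOW(Z) = {*}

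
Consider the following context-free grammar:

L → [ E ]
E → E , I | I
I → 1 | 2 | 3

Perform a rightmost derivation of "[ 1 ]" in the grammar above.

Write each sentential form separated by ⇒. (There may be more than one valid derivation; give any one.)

L ⇒ [ E ] ⇒ [ I ] ⇒ [ 1 ]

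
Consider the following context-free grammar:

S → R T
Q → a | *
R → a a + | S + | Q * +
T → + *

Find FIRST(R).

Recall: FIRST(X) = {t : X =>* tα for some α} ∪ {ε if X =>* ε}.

We compute FIRST(R) using the standard algorithm.
FIRST(Q) = {*, a}
FIRST(R) = {*, a}
FIRST(S) = {*, a}
FIRST(T) = {+}
Therefore, FIRST(R) = {*, a}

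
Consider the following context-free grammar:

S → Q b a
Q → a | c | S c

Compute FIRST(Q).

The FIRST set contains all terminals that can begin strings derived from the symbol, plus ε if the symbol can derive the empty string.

We compute FIRST(Q) using the standard algorithm.
FIRST(Q) = {a, c}
FIRST(S) = {a, c}
Therefore, FIRST(Q) = {a, c}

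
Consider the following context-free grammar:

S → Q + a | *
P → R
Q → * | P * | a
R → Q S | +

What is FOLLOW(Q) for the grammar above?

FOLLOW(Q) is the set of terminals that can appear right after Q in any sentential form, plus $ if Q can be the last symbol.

We compute FOLLOW(Q) using the standard algorithm.
FOLLOW(S) starts with {$}.
FIRST(P) = {*, +, a}
FIRST(Q) = {*, +, a}
FIRST(R) = {*, +, a}
FIRST(S) = {*, +, a}
FOLLOW(P) = {*}
FOLLOW(Q) = {*, +, a}
FOLLOW(R) = {*}
FOLLOW(S) = {$, *}
Therefore, FOLLOW(Q) = {*, +, a}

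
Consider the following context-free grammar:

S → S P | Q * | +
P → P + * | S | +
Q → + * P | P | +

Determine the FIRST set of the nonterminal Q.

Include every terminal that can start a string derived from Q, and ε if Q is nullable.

We compute FIRST(Q) using the standard algorithm.
FIRST(P) = {+}
FIRST(Q) = {+}
FIRST(S) = {+}
Therefore, FIRST(Q) = {+}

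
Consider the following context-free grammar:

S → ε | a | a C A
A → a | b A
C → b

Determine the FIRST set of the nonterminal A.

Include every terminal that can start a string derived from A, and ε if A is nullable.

We compute FIRST(A) using the standard algorithm.
FIRST(A) = {a, b}
FIRST(C) = {b}
FIRST(S) = {a, ε}
Therefore, FIRST(A) = {a, b}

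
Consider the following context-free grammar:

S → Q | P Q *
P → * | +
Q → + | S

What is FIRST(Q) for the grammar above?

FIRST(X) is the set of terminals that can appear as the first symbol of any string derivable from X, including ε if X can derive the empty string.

We compute FIRST(Q) using the standard algorithm.
FIRST(P) = {*, +}
FIRST(Q) = {*, +}
FIRST(S) = {*, +}
Therefore, FIRST(Q) = {*, +}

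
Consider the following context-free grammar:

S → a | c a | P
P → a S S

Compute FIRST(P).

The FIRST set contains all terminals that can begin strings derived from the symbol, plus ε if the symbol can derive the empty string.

We compute FIRST(P) using the standard algorithm.
FIRST(P) = {a}
FIRST(S) = {a, c}
Therefore, FIRST(P) = {a}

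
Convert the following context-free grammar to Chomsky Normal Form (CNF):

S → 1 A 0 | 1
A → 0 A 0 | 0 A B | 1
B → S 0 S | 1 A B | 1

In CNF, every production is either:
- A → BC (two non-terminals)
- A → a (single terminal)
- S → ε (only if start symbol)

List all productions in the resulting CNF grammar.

T1 → 1; T0 → 0; S → 1; A → 1; B → 1; S → T1 X0; X0 → A T0; A → T0 X1; X1 → A T0; A → T0 X2; X2 → A B; B → S X3; X3 → T0 S; B → T1 X4; X4 → A B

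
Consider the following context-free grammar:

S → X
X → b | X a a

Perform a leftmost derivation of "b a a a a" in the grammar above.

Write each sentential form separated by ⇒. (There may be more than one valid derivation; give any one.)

S ⇒ X ⇒ X a a ⇒ X a a a a ⇒ b a a a a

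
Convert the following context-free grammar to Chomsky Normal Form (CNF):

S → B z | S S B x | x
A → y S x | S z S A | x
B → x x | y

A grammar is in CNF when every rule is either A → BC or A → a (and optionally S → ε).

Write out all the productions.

TZ → z; TX → x; S → x; TY → y; A → x; B → y; S → B TZ; S → S X0; X0 → S X1; X1 → B TX; A → TY X2; X2 → S TX; A → S X3; X3 → TZ X4; X4 → S A; B → TX TX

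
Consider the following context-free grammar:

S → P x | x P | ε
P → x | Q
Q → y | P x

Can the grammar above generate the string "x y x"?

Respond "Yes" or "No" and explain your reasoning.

Yes - a valid derivation exists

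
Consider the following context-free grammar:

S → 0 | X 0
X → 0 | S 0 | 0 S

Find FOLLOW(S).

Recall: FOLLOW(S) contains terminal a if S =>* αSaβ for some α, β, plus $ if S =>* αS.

We compute FOLLOW(S) using the standard algorithm.
FOLLOW(S) starts with {$}.
FIRST(S) = {0}
FIRST(X) = {0}
FOLLOW(S) = {$, 0}
FOLLOW(X) = {0}
Therefore, FOLLOW(S) = {$, 0}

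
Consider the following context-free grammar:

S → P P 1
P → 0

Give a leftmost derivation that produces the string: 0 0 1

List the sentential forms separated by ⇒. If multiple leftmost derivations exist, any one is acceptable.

S ⇒ P P 1 ⇒ 0 P 1 ⇒ 0 0 1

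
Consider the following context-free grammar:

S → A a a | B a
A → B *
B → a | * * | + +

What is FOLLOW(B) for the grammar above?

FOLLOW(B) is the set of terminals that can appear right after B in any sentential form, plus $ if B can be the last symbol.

We compute FOLLOW(B) using the standard algorithm.
FOLLOW(S) starts with {$}.
FIRST(A) = {*, +, a}
FIRST(B) = {*, +, a}
FIRST(S) = {*, +, a}
FOLLOW(A) = {a}
FOLLOW(B) = {*, a}
FOLLOW(S) = {$}
Therefore, FOLLOW(B) = {*, a}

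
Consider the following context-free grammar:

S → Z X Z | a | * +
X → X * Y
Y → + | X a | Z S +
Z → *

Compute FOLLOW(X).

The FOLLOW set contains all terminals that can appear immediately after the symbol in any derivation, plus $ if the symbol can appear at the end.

We compute FOLLOW(X) using the standard algorithm.
FOLLOW(S) starts with {$}.
FIRST(S) = {*, a}
FIRST(X) = {}
FIRST(Y) = {*, +}
FIRST(Z) = {*}
FOLLOW(S) = {$, +}
FOLLOW(X) = {*, a}
FOLLOW(Y) = {*, a}
FOLLOW(Z) = {$, *, +, a}
Therefore, FOLLOW(X) = {*, a}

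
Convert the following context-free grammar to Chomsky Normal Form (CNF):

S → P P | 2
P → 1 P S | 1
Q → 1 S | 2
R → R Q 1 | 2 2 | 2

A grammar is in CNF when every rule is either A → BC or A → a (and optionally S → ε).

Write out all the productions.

S → 2; T1 → 1; P → 1; Q → 2; T2 → 2; R → 2; S → P P; P → T1 X0; X0 → P S; Q → T1 S; R → R X1; X1 → Q T1; R → T2 T2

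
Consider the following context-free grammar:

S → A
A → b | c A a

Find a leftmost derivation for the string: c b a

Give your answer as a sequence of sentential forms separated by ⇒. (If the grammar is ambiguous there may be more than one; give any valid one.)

S ⇒ A ⇒ c A a ⇒ c b a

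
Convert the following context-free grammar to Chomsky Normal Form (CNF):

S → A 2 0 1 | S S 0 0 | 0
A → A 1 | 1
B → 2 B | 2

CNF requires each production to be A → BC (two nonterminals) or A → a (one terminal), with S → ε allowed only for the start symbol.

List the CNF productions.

T2 → 2; T0 → 0; T1 → 1; S → 0; A → 1; B → 2; S → A X0; X0 → T2 X1; X1 → T0 T1; S → S X2; X2 → S X3; X3 → T0 T0; A → A T1; B → T2 B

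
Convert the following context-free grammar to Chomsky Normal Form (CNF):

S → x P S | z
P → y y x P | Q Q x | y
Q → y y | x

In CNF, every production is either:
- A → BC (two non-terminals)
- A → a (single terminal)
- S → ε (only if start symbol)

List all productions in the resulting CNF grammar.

TX → x; S → z; TY → y; P → y; Q → x; S → TX X0; X0 → P S; P → TY X1; X1 → TY X2; X2 → TX P; P → Q X3; X3 → Q TX; Q → TY TY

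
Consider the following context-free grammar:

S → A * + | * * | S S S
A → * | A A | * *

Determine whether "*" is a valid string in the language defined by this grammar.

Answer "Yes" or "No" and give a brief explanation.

No - no valid derivation exists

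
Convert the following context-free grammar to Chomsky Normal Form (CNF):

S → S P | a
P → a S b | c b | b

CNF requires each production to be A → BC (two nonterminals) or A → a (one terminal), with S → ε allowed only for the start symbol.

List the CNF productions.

S → a; TA → a; TB → b; TC → c; P → b; S → S P; P → TA X0; X0 → S TB; P → TC TB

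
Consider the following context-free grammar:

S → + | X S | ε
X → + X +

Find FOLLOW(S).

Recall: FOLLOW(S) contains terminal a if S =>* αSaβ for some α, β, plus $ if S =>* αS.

We compute FOLLOW(S) using the standard algorithm.
FOLLOW(S) starts with {$}.
FIRST(S) = {+, ε}
FIRST(X) = {+}
FOLLOW(S) = {$}
FOLLOW(X) = {$, +}
Therefore, FOLLOW(S) = {$}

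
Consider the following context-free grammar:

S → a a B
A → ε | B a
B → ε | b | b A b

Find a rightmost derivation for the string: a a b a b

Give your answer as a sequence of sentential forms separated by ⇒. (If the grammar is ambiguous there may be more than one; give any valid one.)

S ⇒ a a B ⇒ a a b A b ⇒ a a b B a b ⇒ a a b a b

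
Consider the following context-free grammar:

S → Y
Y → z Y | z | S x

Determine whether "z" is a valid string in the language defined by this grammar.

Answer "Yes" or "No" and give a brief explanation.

Yes - a valid derivation exists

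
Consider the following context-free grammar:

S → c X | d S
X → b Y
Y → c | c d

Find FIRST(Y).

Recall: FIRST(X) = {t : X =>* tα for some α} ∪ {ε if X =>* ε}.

We compute FIRST(Y) using the standard algorithm.
FIRST(S) = {c, d}
FIRST(X) = {b}
FIRST(Y) = {c}
Therefore, FIRST(Y) = {c}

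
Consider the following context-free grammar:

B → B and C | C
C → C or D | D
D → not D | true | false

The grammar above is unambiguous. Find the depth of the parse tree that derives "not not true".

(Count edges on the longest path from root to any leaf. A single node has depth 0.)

5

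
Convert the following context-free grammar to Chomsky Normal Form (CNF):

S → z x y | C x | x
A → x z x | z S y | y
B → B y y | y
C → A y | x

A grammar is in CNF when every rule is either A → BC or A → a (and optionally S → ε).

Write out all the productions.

TZ → z; TX → x; TY → y; S → x; A → y; B → y; C → x; S → TZ X0; X0 → TX TY; S → C TX; A → TX X1; X1 → TZ TX; A → TZ X2; X2 → S TY; B → B X3; X3 → TY TY; C → A TY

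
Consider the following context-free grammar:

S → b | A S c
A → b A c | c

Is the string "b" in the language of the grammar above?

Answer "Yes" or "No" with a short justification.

Yes - a valid derivation exists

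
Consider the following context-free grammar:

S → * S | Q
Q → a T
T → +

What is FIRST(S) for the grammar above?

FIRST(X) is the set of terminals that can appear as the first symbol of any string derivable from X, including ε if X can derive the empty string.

We compute FIRST(S) using the standard algorithm.
FIRST(Q) = {a}
FIRST(S) = {*, a}
FIRST(T) = {+}
Therefore, FIRST(S) = {*, a}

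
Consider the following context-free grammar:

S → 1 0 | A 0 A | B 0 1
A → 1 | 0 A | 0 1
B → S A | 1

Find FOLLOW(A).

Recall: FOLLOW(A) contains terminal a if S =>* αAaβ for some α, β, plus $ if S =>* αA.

We compute FOLLOW(A) using the standard algorithm.
FOLLOW(S) starts with {$}.
FIRST(A) = {0, 1}
FIRST(B) = {0, 1}
FIRST(S) = {0, 1}
FOLLOW(A) = {$, 0, 1}
FOLLOW(B) = {0}
FOLLOW(S) = {$, 0, 1}
Therefore, FOLLOW(A) = {$, 0, 1}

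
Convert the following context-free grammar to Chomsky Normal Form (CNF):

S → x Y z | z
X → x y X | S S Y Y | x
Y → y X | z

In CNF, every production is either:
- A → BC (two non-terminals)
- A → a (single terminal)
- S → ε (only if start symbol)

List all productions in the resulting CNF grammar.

TX → x; TZ → z; S → z; TY → y; X → x; Y → z; S → TX X0; X0 → Y TZ; X → TX X1; X1 → TY X; X → S X2; X2 → S X3; X3 → Y Y; Y → TY X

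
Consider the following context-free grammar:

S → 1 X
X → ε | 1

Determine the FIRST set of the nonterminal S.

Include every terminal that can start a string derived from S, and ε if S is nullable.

We compute FIRST(S) using the standard algorithm.
FIRST(S) = {1}
FIRST(X) = {1, ε}
Therefore, FIRST(S) = {1}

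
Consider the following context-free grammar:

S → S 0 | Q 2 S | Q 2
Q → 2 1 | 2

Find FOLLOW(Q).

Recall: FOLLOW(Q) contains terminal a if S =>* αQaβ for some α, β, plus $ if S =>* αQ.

We compute FOLLOW(Q) using the standard algorithm.
FOLLOW(S) starts with {$}.
FIRST(Q) = {2}
FIRST(S) = {2}
FOLLOW(Q) = {2}
FOLLOW(S) = {$, 0}
Therefore, FOLLOW(Q) = {2}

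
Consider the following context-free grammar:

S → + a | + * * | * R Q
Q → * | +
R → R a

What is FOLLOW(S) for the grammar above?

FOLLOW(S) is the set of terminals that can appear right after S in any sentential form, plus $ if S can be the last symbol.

We compute FOLLOW(S) using the standard algorithm.
FOLLOW(S) starts with {$}.
FIRST(Q) = {*, +}
FIRST(R) = {}
FIRST(S) = {*, +}
FOLLOW(Q) = {$}
FOLLOW(R) = {*, +, a}
FOLLOW(S) = {$}
Therefore, FOLLOW(S) = {$}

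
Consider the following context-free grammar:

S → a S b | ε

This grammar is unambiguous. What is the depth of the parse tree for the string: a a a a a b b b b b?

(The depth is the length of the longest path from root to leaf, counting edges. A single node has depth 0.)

6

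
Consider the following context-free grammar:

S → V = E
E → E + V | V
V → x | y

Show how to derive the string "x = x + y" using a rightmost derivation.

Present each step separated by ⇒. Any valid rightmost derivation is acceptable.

S ⇒ V = E ⇒ V = E + V ⇒ V = E + y ⇒ V = V + y ⇒ V = x + y ⇒ x = x + y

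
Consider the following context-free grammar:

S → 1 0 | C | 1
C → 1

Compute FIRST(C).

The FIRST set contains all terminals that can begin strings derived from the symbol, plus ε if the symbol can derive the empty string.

We compute FIRST(C) using the standard algorithm.
FIRST(C) = {1}
FIRST(S) = {1}
Therefore, FIRST(C) = {1}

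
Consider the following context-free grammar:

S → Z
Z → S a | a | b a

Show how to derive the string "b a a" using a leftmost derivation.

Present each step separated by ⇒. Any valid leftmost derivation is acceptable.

S ⇒ Z ⇒ S a ⇒ Z a ⇒ b a a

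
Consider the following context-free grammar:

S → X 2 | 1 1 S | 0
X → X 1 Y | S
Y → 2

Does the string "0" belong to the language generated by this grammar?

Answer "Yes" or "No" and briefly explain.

Yes - a valid derivation exists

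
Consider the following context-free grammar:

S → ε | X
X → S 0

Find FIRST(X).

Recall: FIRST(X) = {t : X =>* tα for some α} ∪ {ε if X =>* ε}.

We compute FIRST(X) using the standard algorithm.
FIRST(S) = {0, ε}
FIRST(X) = {0}
Therefore, FIRST(X) = {0}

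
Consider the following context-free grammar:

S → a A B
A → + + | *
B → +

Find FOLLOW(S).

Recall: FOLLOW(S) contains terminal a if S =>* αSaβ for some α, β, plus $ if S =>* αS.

We compute FOLLOW(S) using the standard algorithm.
FOLLOW(S) starts with {$}.
FIRST(A) = {*, +}
FIRST(B) = {+}
FIRST(S) = {a}
FOLLOW(A) = {+}
FOLLOW(B) = {$}
FOLLOW(S) = {$}
Therefore, FOLLOW(S) = {$}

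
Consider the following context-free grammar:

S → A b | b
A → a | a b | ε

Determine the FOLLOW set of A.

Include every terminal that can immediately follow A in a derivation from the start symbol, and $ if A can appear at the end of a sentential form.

We compute FOLLOW(A) using the standard algorithm.
FOLLOW(S) starts with {$}.
FIRST(A) = {a, ε}
FIRST(S) = {a, b}
FOLLOW(A) = {b}
FOLLOW(S) = {$}
Therefore, FOLLOW(A) = {b}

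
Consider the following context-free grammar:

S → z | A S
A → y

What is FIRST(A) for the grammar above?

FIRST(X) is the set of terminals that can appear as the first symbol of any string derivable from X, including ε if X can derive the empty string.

We compute FIRST(A) using the standard algorithm.
FIRST(A) = {y}
FIRST(S) = {y, z}
Therefore, FIRST(A) = {y}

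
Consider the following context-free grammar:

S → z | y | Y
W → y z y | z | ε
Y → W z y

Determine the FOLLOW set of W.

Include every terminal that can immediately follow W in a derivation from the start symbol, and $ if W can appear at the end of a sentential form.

We compute FOLLOW(W) using the standard algorithm.
FOLLOW(S) starts with {$}.
FIRST(S) = {y, z}
FIRST(W) = {y, z, ε}
FIRST(Y) = {y, z}
FOLLOW(S) = {$}
FOLLOW(W) = {z}
FOLLOW(Y) = {$}
Therefore, FOLLOW(W) = {z}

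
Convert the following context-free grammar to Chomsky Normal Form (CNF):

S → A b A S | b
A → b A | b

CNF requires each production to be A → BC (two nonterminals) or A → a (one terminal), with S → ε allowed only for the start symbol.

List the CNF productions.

TB → b; S → b; A → b; S → A X0; X0 → TB X1; X1 → A S; A → TB A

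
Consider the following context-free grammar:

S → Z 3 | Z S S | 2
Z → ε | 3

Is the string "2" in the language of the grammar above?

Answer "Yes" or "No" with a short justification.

Yes - a valid derivation exists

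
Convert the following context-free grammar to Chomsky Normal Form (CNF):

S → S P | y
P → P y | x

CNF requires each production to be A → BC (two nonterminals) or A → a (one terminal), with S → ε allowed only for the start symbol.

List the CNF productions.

S → y; TY → y; P → x; S → S P; P → P TY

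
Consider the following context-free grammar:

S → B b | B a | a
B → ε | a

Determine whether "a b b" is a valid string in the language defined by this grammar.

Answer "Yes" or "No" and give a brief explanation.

No - no valid derivation exists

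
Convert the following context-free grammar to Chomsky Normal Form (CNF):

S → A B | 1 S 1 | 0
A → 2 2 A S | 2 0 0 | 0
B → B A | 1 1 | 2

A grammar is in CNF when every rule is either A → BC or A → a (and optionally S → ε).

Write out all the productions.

T1 → 1; S → 0; T2 → 2; T0 → 0; A → 0; B → 2; S → A B; S → T1 X0; X0 → S T1; A → T2 X1; X1 → T2 X2; X2 → A S; A → T2 X3; X3 → T0 T0; B → B A; B → T1 T1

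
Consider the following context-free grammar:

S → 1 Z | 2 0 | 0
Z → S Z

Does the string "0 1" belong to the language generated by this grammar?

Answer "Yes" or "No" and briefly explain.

No - no valid derivation exists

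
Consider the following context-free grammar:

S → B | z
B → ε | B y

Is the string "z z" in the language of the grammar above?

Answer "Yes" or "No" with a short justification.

No - no valid derivation exists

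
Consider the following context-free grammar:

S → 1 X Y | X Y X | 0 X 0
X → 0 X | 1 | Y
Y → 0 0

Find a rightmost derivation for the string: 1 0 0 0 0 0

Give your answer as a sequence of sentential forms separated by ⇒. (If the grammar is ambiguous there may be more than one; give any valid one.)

S ⇒ 1 X Y ⇒ 1 X 0 0 ⇒ 1 0 X 0 0 ⇒ 1 0 Y 0 0 ⇒ 1 0 0 0 0 0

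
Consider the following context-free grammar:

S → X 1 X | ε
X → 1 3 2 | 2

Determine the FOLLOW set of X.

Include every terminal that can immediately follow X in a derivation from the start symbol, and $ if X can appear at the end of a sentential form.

We compute FOLLOW(X) using the standard algorithm.
FOLLOW(S) starts with {$}.
FIRST(S) = {1, 2, ε}
FIRST(X) = {1, 2}
FOLLOW(S) = {$}
FOLLOW(X) = {$, 1}
Therefore, FOLLOW(X) = {$, 1}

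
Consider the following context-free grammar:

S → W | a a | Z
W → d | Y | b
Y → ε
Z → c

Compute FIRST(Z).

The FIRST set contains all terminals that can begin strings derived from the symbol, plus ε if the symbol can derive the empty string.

We compute FIRST(Z) using the standard algorithm.
FIRST(S) = {a, b, c, d, ε}
FIRST(W) = {b, d, ε}
FIRST(Y) = {ε}
FIRST(Z) = {c}
Therefore, FIRST(Z) = {c}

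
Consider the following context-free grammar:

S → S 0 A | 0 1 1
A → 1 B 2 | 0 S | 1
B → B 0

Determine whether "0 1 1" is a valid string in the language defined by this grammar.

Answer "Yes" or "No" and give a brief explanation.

Yes - a valid derivation exists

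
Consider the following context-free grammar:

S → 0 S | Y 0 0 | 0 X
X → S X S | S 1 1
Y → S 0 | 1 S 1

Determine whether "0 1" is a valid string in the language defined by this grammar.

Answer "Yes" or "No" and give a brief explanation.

No - no valid derivation exists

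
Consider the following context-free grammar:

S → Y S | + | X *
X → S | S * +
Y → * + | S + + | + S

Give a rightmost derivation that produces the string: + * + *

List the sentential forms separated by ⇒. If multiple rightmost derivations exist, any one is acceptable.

S ⇒ X * ⇒ S * + * ⇒ + * + *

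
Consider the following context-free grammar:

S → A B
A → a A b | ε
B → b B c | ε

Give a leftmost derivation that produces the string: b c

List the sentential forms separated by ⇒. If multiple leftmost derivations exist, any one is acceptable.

S ⇒ A B ⇒ B ⇒ b B c ⇒ b c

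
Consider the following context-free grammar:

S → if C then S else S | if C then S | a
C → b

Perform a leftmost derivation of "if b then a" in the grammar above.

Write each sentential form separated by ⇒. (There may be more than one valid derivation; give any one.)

S ⇒ if C then S ⇒ if b then S ⇒ if b then a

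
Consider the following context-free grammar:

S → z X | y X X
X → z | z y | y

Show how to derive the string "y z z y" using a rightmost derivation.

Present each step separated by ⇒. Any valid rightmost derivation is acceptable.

S ⇒ y X X ⇒ y X z y ⇒ y z z y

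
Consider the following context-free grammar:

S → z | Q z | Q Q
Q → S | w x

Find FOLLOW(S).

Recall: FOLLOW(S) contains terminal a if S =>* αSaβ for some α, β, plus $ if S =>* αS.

We compute FOLLOW(S) using the standard algorithm.
FOLLOW(S) starts with {$}.
FIRST(Q) = {w, z}
FIRST(S) = {w, z}
FOLLOW(Q) = {$, w, z}
FOLLOW(S) = {$, w, z}
Therefore, FOLLOW(S) = {$, w, z}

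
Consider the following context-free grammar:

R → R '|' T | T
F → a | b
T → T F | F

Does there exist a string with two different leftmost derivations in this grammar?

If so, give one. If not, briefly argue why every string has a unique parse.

No - every string in the language has a unique leftmost derivation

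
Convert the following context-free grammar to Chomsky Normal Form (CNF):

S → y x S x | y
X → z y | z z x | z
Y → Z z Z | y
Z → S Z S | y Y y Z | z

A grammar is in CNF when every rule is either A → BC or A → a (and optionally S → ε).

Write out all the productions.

TY → y; TX → x; S → y; TZ → z; X → z; Y → y; Z → z; S → TY X0; X0 → TX X1; X1 → S TX; X → TZ TY; X → TZ X2; X2 → TZ TX; Y → Z X3; X3 → TZ Z; Z → S X4; X4 → Z S; Z → TY X5; X5 → Y X6; X6 → TY Z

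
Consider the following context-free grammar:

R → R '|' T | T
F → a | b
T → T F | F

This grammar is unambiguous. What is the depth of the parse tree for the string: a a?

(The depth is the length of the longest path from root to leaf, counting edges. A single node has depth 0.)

4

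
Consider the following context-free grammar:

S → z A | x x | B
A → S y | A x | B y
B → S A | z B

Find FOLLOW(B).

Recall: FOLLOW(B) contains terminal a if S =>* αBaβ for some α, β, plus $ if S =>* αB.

We compute FOLLOW(B) using the standard algorithm.
FOLLOW(S) starts with {$}.
FIRST(A) = {x, z}
FIRST(B) = {x, z}
FIRST(S) = {x, z}
FOLLOW(A) = {$, x, y, z}
FOLLOW(B) = {$, x, y, z}
FOLLOW(S) = {$, x, y, z}
Therefore, FOLLOW(B) = {$, x, y, z}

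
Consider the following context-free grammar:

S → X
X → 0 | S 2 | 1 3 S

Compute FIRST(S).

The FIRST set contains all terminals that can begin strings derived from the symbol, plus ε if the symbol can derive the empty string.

We compute FIRST(S) using the standard algorithm.
FIRST(S) = {0, 1}
FIRST(X) = {0, 1}
Therefore, FIRST(S) = {0, 1}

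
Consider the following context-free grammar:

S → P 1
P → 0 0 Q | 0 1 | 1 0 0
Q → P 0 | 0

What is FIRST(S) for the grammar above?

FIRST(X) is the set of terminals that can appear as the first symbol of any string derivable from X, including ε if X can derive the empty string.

We compute FIRST(S) using the standard algorithm.
FIRST(P) = {0, 1}
FIRST(Q) = {0, 1}
FIRST(S) = {0, 1}
Therefore, FIRST(S) = {0, 1}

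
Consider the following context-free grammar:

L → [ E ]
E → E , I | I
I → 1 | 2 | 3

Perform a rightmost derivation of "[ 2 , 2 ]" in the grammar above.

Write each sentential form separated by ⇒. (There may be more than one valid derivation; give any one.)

L ⇒ [ E ] ⇒ [ E , I ] ⇒ [ E , 2 ] ⇒ [ I , 2 ] ⇒ [ 2 , 2 ]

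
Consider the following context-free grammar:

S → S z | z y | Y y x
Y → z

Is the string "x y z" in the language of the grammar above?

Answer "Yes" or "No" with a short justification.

No - no valid derivation exists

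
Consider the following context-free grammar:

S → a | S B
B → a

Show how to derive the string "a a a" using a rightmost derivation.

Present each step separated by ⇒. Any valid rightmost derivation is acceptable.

S ⇒ S B ⇒ S a ⇒ S B a ⇒ S a a ⇒ a a a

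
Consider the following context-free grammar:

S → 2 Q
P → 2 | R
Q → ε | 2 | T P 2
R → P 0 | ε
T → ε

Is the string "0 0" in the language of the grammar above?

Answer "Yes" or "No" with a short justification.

No - no valid derivation exists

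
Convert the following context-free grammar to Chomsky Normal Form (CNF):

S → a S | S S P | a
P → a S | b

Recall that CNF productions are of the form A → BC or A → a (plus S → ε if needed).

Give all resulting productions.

TA → a; S → a; P → b; S → TA S; S → S X0; X0 → S P; P → TA S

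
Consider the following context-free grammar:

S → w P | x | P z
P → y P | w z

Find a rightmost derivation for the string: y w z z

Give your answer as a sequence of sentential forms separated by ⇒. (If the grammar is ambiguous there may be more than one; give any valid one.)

S ⇒ P z ⇒ y P z ⇒ y w z z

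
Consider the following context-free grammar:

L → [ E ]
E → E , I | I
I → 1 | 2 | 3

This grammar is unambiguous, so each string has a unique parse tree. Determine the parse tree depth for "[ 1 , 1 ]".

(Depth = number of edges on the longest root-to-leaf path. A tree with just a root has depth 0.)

4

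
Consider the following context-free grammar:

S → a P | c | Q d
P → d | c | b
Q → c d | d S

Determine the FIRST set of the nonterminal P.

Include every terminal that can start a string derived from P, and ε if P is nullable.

We compute FIRST(P) using the standard algorithm.
FIRST(P) = {b, c, d}
FIRST(Q) = {c, d}
FIRST(S) = {a, c, d}
Therefore, FIRST(P) = {b, c, d}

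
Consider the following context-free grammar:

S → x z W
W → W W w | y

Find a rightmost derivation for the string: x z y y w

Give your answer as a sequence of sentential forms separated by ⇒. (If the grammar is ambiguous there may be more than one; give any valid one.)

S ⇒ x z W ⇒ x z W W w ⇒ x z W y w ⇒ x z y y w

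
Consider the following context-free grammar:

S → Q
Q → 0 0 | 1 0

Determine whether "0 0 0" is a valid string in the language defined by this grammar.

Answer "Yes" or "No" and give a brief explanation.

No - no valid derivation exists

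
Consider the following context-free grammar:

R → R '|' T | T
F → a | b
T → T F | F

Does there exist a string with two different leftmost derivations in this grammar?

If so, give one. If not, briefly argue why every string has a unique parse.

No - every string in the language has a unique leftmost derivation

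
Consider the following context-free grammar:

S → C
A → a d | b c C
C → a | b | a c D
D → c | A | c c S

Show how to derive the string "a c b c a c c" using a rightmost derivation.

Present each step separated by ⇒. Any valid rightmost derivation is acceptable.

S ⇒ C ⇒ a c D ⇒ a c A ⇒ a c b c C ⇒ a c b c a c D ⇒ a c b c a c c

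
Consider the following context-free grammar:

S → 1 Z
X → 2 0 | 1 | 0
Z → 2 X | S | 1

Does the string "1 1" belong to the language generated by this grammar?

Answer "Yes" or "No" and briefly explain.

Yes - a valid derivation exists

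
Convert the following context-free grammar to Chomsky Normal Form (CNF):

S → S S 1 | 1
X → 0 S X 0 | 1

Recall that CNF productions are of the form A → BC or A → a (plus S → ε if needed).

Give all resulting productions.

T1 → 1; S → 1; T0 → 0; X → 1; S → S X0; X0 → S T1; X → T0 X1; X1 → S X2; X2 → X T0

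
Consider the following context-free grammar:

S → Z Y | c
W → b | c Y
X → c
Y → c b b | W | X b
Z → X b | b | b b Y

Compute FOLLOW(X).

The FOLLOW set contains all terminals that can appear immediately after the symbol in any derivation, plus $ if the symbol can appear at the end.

We compute FOLLOW(X) using the standard algorithm.
FOLLOW(S) starts with {$}.
FIRST(S) = {b, c}
FIRST(W) = {b, c}
FIRST(X) = {c}
FIRST(Y) = {b, c}
FIRST(Z) = {b, c}
FOLLOW(S) = {$}
FOLLOW(W) = {$, b, c}
FOLLOW(X) = {b}
FOLLOW(Y) = {$, b, c}
FOLLOW(Z) = {b, c}
Therefore, FOLLOW(X) = {b}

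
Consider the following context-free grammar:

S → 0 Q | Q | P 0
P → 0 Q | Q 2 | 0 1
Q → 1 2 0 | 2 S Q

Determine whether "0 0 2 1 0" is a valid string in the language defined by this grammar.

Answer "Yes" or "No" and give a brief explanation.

No - no valid derivation exists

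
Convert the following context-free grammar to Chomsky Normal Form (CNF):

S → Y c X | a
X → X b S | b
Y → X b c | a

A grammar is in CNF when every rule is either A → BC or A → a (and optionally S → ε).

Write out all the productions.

TC → c; S → a; TB → b; X → b; Y → a; S → Y X0; X0 → TC X; X → X X1; X1 → TB S; Y → X X2; X2 → TB TC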